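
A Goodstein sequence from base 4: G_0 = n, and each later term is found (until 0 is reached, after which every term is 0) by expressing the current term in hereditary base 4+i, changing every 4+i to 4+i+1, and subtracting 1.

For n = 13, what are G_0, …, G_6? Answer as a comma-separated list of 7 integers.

[0] 13 ≡ 3·4 + 1 (base 4). Lift 5: 16. −1: 15.
[1] 15 ≡ 3·5 (base 5). Lift 6: 18. −1: 17.
[2] 17 ≡ 2·6 + 5 (base 6). Lift 7: 19. −1: 18.
[3] 18 ≡ 2·7 + 4 (base 7). Lift 8: 20. −1: 19.
[4] 19 ≡ 2·8 + 3 (base 8). Lift 9: 21. −1: 20.
[5] 20 ≡ 2·9 + 2 (base 9). Lift 10: 22. −1: 21.

13, 15, 17, 18, 19, 20, 21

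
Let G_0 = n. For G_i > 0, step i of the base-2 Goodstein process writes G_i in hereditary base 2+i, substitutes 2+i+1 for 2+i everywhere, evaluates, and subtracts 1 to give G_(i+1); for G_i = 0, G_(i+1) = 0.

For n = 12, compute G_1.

[0] 12 ≡ 2^(2 + 1) + 2^2 (base 2). Lift 3: 108. −1: 107.
[1] 107 ≡ 3^(3 + 1) + 2·3^2 + 2·3 + 2 (base 3). Lift 4: 1066. −1: 1065.

107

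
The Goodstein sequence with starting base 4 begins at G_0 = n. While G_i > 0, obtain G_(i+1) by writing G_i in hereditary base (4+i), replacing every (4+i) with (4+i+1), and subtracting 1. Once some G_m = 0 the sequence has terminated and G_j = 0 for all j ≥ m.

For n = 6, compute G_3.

6 —HB4→ 4 + 2 —bump→ 5 + 2 = 7 —(−1)→ 6
6 —HB5→ 5 + 1 —bump→ 6 + 1 = 7 —(−1)→ 6
6 —HB6→ 6 —bump→ 7 = 7 —(−1)→ 6
6 —HB7→ 6 —bump→ 6 = 6 —(−1)→ 5

6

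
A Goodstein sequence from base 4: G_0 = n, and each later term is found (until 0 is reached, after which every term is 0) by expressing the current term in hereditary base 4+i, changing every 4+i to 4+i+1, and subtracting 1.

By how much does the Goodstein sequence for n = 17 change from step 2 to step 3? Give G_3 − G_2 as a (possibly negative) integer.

[0] 17 ≡ 4^2 + 1 (base 4). Lift 5: 26. −1: 25.
[1] 25 ≡ 5^2 (base 5). Lift 6: 36. −1: 35.
[2] 35 ≡ 5·6 + 5 (base 6). Lift 7: 40. −1: 39.

4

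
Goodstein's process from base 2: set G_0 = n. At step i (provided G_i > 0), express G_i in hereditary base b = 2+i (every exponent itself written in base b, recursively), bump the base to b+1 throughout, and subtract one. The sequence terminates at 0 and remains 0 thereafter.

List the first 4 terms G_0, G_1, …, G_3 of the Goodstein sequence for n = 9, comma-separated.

9 —HB2→ 2^(2 + 1) + 1 —bump→ 3^(3 + 1) + 1 = 82 —(−1)→ 81
81 —HB3→ 3^(3 + 1) —bump→ 4^(4 + 1) = 1024 —(−1)→ 1023
1023 —HB4→ 3·4^4 + 3·4^3 + 3·4^2 + 3·4 + 3 —bump→ 3·5^5 + 3·5^3 + 3·5^2 + 3·5 + 3 = 9843 —(−1)→ 9842

9, 81, 1023, 9842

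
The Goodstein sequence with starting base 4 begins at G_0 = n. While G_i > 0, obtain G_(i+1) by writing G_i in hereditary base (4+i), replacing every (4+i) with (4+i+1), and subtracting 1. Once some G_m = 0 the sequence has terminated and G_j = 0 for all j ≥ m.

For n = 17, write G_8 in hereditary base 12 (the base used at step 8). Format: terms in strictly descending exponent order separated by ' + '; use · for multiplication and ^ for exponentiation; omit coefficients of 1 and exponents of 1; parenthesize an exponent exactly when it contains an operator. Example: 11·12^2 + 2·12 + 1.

4·12 + 11

(0) 17|_4 = 4^2 + 1 ↦ 5^2 + 1|_5 = 26 ⇒ 25
(1) 25|_5 = 5^2 ↦ 6^2|_6 = 36 ⇒ 35
(2) 35|_6 = 5·6 + 5 ↦ 5·7 + 5|_7 = 40 ⇒ 39
(3) 39|_7 = 5·7 + 4 ↦ 5·8 + 4|_8 = 44 ⇒ 43
(4) 43|_8 = 5·8 + 3 ↦ 5·9 + 3|_9 = 48 ⇒ 47
(5) 47|_9 = 5·9 + 2 ↦ 5·10 + 2|_10 = 52 ⇒ 51
(6) 51|_10 = 5·10 + 1 ↦ 5·11 + 1|_11 = 56 ⇒ 55
(7) 55|_11 = 5·11 ↦ 5·12|_12 = 60 ⇒ 59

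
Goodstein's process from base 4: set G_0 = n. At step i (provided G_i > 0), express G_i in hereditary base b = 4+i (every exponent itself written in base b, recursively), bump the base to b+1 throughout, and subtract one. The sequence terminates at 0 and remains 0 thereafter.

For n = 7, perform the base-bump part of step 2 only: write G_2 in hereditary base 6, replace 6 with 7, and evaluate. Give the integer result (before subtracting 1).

8

7 —HB4→ 4 + 3 —bump→ 5 + 3 = 8 —(−1)→ 7
7 —HB5→ 5 + 2 —bump→ 6 + 2 = 8 —(−1)→ 7
7 —HB6→ 6 + 1 —bump→ 7 + 1 = 8 —(−1)→ 7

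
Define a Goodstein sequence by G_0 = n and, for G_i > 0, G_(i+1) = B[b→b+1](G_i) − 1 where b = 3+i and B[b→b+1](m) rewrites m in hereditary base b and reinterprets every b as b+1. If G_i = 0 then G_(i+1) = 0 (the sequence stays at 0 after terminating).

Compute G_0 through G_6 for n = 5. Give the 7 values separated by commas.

5, 5, 5, 5, 4, 3, 2

G_0=5  [base 3] 3 + 2  →[3↦4]→  4 + 2 = 6  −1 ⇒ G_1=5
G_1=5  [base 4] 4 + 1  →[4↦5]→  5 + 1 = 6  −1 ⇒ G_2=5
G_2=5  [base 5] 5  →[5↦6]→  6 = 6  −1 ⇒ G_3=5
G_3=5  [base 6] 5  →[6↦7]→  5 = 5  −1 ⇒ G_4=4
G_4=4  [base 7] 4  →[7↦8]→  4 = 4  −1 ⇒ G_5=3
G_5=3  [base 8] 3  →[8↦9]→  3 = 3  −1 ⇒ G_6=2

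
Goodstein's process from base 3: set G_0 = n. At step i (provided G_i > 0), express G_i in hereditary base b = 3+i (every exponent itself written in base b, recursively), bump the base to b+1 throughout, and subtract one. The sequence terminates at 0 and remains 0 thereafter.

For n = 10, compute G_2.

G_0 = 10. HB_3(10) = 3^2 + 1. Bump = 17. G_1 = 16.
G_1 = 16. HB_4(16) = 4^2. Bump = 25. G_2 = 24.

24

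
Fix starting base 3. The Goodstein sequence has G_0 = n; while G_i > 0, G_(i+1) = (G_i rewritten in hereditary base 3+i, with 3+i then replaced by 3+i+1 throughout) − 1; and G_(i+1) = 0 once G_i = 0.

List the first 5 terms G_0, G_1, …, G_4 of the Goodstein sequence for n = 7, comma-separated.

G_0=7  [base 3] 2·3 + 1  →[3↦4]→  2·4 + 1 = 9  −1 ⇒ G_1=8
G_1=8  [base 4] 2·4  →[4↦5]→  2·5 = 10  −1 ⇒ G_2=9
G_2=9  [base 5] 5 + 4  →[5↦6]→  6 + 4 = 10  −1 ⇒ G_3=9
G_3=9  [base 6] 6 + 3  →[6↦7]→  7 + 3 = 10  −1 ⇒ G_4=9

7, 8, 9, 9, 9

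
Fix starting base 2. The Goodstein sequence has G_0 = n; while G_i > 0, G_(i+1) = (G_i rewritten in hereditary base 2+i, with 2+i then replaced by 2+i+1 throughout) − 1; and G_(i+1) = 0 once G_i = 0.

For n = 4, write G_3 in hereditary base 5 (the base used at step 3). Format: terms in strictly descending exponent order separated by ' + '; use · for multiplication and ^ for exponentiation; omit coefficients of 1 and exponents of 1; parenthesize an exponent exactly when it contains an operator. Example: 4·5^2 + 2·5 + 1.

base 2: 4 = 2^2; at 3: 3^3 = 27; next = 26
base 3: 26 = 2·3^2 + 2·3 + 2; at 4: 2·4^2 + 2·4 + 2 = 42; next = 41
base 4: 41 = 2·4^2 + 2·4 + 1; at 5: 2·5^2 + 2·5 + 1 = 61; next = 60
base 5: 60 = 2·5^2 + 2·5; at 6: 2·6^2 + 2·6 = 84; next = 83

2·5^2 + 2·5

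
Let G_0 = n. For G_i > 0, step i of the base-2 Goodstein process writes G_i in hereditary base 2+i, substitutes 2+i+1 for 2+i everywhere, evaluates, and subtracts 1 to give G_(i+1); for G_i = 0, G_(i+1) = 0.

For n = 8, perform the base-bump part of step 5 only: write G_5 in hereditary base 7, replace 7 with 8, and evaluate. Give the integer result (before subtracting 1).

33554572

8 —HB2→ 2^(2 + 1) —bump→ 3^(3 + 1) = 81 —(−1)→ 80
80 —HB3→ 2·3^3 + 2·3^2 + 2·3 + 2 —bump→ 2·4^4 + 2·4^2 + 2·4 + 2 = 554 —(−1)→ 553
553 —HB4→ 2·4^4 + 2·4^2 + 2·4 + 1 —bump→ 2·5^5 + 2·5^2 + 2·5 + 1 = 6311 —(−1)→ 6310
6310 —HB5→ 2·5^5 + 2·5^2 + 2·5 —bump→ 2·6^6 + 2·6^2 + 2·6 = 93396 —(−1)→ 93395
93395 —HB6→ 2·6^6 + 2·6^2 + 6 + 5 —bump→ 2·7^7 + 2·7^2 + 7 + 5 = 1647196 —(−1)→ 1647195
1647195 —HB7→ 2·7^7 + 2·7^2 + 7 + 4 —bump→ 2·8^8 + 2·8^2 + 8 + 4 = 33554572 —(−1)→ 33554571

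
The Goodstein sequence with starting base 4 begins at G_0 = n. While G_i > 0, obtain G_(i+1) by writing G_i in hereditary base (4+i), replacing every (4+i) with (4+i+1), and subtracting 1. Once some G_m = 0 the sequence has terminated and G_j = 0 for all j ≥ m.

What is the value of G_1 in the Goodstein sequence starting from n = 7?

7 —HB4→ 4 + 3 —bump→ 5 + 3 = 8 —(−1)→ 7
7 —HB5→ 5 + 2 —bump→ 6 + 2 = 8 —(−1)→ 7

7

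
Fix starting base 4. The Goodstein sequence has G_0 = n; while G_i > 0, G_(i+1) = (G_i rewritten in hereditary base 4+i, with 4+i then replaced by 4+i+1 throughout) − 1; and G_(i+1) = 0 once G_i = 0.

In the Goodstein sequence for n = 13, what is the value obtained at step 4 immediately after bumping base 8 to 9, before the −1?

G_0 = 13. HB_4(13) = 3·4 + 1. Bump = 16. G_1 = 15.
G_1 = 15. HB_5(15) = 3·5. Bump = 18. G_2 = 17.
G_2 = 17. HB_6(17) = 2·6 + 5. Bump = 19. G_3 = 18.
G_3 = 18. HB_7(18) = 2·7 + 4. Bump = 20. G_4 = 19.

21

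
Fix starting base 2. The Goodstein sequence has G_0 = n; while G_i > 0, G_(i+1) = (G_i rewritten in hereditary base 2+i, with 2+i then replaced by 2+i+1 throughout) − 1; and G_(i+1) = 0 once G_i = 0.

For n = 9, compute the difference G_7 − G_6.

i=0: 9 = 2^(2 + 1) + 1 (b=2); 2→3: 3^(3 + 1) + 1 = 82; 82−1 = 81
i=1: 81 = 3^(3 + 1) (b=3); 3→4: 4^(4 + 1) = 1024; 1024−1 = 1023
i=2: 1023 = 3·4^4 + 3·4^3 + 3·4^2 + 3·4 + 3 (b=4); 4→5: 3·5^5 + 3·5^3 + 3·5^2 + 3·5 + 3 = 9843; 9843−1 = 9842
i=3: 9842 = 3·5^5 + 3·5^3 + 3·5^2 + 3·5 + 2 (b=5); 5→6: 3·6^6 + 3·6^3 + 3·6^2 + 3·6 + 2 = 140744; 140744−1 = 140743
i=4: 140743 = 3·6^6 + 3·6^3 + 3·6^2 + 3·6 + 1 (b=6); 6→7: 3·7^7 + 3·7^3 + 3·7^2 + 3·7 + 1 = 2471827; 2471827−1 = 2471826
i=5: 2471826 = 3·7^7 + 3·7^3 + 3·7^2 + 3·7 (b=7); 7→8: 3·8^8 + 3·8^3 + 3·8^2 + 3·8 = 50333400; 50333400−1 = 50333399
i=6: 50333399 = 3·8^8 + 3·8^3 + 3·8^2 + 2·8 + 7 (b=8); 8→9: 3·9^9 + 3·9^3 + 3·9^2 + 2·9 + 7 = 1162263922; 1162263922−1 = 1162263921

1111930522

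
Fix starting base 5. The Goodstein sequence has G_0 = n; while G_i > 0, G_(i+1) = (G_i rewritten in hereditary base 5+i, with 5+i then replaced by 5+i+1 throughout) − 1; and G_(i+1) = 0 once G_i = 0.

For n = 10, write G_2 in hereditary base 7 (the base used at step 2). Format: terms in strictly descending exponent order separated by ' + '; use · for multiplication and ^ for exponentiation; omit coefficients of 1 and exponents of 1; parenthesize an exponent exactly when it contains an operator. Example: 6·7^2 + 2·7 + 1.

base 5: 10 = 2·5; at 6: 2·6 = 12; next = 11
base 6: 11 = 6 + 5; at 7: 7 + 5 = 12; next = 11

7 + 4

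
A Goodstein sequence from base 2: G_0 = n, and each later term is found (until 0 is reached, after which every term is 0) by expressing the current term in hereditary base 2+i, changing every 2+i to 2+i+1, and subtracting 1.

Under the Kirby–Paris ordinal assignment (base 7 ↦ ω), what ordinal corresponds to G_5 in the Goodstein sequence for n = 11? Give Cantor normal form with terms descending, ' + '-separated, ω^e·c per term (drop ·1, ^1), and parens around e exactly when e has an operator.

ω^(ω + 1)

base 2: 11 = 2^(2 + 1) + 2 + 1; at 3: 3^(3 + 1) + 3 + 1 = 85; next = 84
base 3: 84 = 3^(3 + 1) + 3; at 4: 4^(4 + 1) + 4 = 1028; next = 1027
base 4: 1027 = 4^(4 + 1) + 3; at 5: 5^(5 + 1) + 3 = 15628; next = 15627
base 5: 15627 = 5^(5 + 1) + 2; at 6: 6^(6 + 1) + 2 = 279938; next = 279937
base 6: 279937 = 6^(6 + 1) + 1; at 7: 7^(7 + 1) + 1 = 5764802; next = 5764801
base 7: 5764801 = 7^(7 + 1); at 8: 8^(8 + 1) = 134217728; next = 134217727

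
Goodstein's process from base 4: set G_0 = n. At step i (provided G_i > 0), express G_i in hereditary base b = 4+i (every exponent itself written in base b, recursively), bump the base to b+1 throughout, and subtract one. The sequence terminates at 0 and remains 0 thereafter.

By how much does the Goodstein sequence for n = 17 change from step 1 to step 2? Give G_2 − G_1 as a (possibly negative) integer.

(0) 17|_4 = 4^2 + 1 ↦ 5^2 + 1|_5 = 26 ⇒ 25
(1) 25|_5 = 5^2 ↦ 6^2|_6 = 36 ⇒ 35

10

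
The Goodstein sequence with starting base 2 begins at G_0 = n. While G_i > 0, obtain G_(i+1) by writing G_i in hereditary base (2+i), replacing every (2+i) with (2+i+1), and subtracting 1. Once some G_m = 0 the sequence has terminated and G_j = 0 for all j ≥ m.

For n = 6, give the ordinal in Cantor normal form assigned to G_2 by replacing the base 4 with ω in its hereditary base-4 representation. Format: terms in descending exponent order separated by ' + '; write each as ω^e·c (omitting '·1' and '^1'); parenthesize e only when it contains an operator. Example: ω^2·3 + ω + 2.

ω^ω + 1

base 2: 6 = 2^2 + 2; at 3: 3^3 + 3 = 30; next = 29
base 3: 29 = 3^3 + 2; at 4: 4^4 + 2 = 258; next = 257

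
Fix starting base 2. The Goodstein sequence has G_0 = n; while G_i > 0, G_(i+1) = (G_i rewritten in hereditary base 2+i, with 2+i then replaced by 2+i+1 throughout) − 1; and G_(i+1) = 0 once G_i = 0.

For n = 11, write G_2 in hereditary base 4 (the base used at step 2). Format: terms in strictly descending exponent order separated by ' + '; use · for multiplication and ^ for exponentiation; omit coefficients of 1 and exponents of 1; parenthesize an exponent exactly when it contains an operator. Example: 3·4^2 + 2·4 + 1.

i=0: 11 = 2^(2 + 1) + 2 + 1 (b=2); 2→3: 3^(3 + 1) + 3 + 1 = 85; 85−1 = 84
i=1: 84 = 3^(3 + 1) + 3 (b=3); 3→4: 4^(4 + 1) + 4 = 1028; 1028−1 = 1027
i=2: 1027 = 4^(4 + 1) + 3 (b=4); 4→5: 5^(5 + 1) + 3 = 15628; 15628−1 = 15627

4^(4 + 1) + 3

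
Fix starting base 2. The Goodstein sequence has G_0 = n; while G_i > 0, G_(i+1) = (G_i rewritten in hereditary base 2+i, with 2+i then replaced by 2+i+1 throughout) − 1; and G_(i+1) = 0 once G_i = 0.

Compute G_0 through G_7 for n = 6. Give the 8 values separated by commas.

6, 29, 257, 3125, 46655, 98039, 187243, 332147

step 0: 6 = 2^2 + 2; sub 3 for 2: 3^3 + 3; = 30; G_1 = 30−1 = 29
step 1: 29 = 3^3 + 2; sub 4 for 3: 4^4 + 2; = 258; G_2 = 258−1 = 257
step 2: 257 = 4^4 + 1; sub 5 for 4: 5^5 + 1; = 3126; G_3 = 3126−1 = 3125
step 3: 3125 = 5^5; sub 6 for 5: 6^6; = 46656; G_4 = 46656−1 = 46655
step 4: 46655 = 5·6^5 + 5·6^4 + 5·6^3 + 5·6^2 + 5·6 + 5; sub 7 for 6: 5·7^5 + 5·7^4 + 5·7^3 + 5·7^2 + 5·7 + 5; = 98040; G_5 = 98040−1 = 98039
step 5: 98039 = 5·7^5 + 5·7^4 + 5·7^3 + 5·7^2 + 5·7 + 4; sub 8 for 7: 5·8^5 + 5·8^4 + 5·8^3 + 5·8^2 + 5·8 + 4; = 187244; G_6 = 187244−1 = 187243
step 6: 187243 = 5·8^5 + 5·8^4 + 5·8^3 + 5·8^2 + 5·8 + 3; sub 9 for 8: 5·9^5 + 5·9^4 + 5·9^3 + 5·9^2 + 5·9 + 3; = 332148; G_7 = 332148−1 = 332147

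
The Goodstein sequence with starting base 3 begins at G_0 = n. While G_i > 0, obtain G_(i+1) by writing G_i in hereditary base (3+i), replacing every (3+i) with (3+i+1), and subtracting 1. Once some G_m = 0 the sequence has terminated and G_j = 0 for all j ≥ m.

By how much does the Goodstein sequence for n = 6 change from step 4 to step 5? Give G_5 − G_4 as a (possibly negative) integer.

base 3: 6 = 2·3; at 4: 2·4 = 8; next = 7
base 4: 7 = 4 + 3; at 5: 5 + 3 = 8; next = 7
base 5: 7 = 5 + 2; at 6: 6 + 2 = 8; next = 7
base 6: 7 = 6 + 1; at 7: 7 + 1 = 8; next = 7
base 7: 7 = 7; at 8: 8 = 8; next = 7

0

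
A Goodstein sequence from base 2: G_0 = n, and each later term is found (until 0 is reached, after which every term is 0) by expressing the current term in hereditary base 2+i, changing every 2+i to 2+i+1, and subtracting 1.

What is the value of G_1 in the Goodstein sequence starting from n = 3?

3

step 0: 3 = 2 + 1; sub 3 for 2: 3 + 1; = 4; G_1 = 4−1 = 3
step 1: 3 = 3; sub 4 for 3: 4; = 4; G_2 = 4−1 = 3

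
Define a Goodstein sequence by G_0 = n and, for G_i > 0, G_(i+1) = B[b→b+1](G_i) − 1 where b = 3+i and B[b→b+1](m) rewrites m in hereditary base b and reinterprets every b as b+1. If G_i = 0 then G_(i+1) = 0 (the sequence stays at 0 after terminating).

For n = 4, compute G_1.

4

G_0 = 4. HB_3(4) = 3 + 1. Bump = 5. G_1 = 4.
G_1 = 4. HB_4(4) = 4. Bump = 5. G_2 = 4.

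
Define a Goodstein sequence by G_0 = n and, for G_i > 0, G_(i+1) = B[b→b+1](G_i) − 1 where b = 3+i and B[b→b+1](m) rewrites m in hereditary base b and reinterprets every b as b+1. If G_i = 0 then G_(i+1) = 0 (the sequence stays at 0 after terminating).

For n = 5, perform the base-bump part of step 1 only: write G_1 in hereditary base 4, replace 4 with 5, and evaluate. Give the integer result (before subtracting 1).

step 0: 5 = 3 + 2; sub 4 for 3: 4 + 2; = 6; G_1 = 6−1 = 5
step 1: 5 = 4 + 1; sub 5 for 4: 5 + 1; = 6; G_2 = 6−1 = 5

6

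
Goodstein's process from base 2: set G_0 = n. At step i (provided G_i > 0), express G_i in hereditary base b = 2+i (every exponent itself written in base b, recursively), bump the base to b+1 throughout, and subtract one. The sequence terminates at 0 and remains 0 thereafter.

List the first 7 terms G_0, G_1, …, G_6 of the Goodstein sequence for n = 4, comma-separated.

(0) 4|_2 = 2^2 ↦ 3^3|_3 = 27 ⇒ 26
(1) 26|_3 = 2·3^2 + 2·3 + 2 ↦ 2·4^2 + 2·4 + 2|_4 = 42 ⇒ 41
(2) 41|_4 = 2·4^2 + 2·4 + 1 ↦ 2·5^2 + 2·5 + 1|_5 = 61 ⇒ 60
(3) 60|_5 = 2·5^2 + 2·5 ↦ 2·6^2 + 2·6|_6 = 84 ⇒ 83
(4) 83|_6 = 2·6^2 + 6 + 5 ↦ 2·7^2 + 7 + 5|_7 = 110 ⇒ 109
(5) 109|_7 = 2·7^2 + 7 + 4 ↦ 2·8^2 + 8 + 4|_8 = 140 ⇒ 139

4, 26, 41, 60, 83, 109, 139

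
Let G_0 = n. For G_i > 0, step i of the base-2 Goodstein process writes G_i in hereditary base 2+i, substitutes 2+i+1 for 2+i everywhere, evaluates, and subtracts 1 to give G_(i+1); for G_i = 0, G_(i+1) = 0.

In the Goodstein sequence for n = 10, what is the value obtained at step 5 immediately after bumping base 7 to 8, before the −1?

(0) 10|_2 = 2^(2 + 1) + 2 ↦ 3^(3 + 1) + 3|_3 = 84 ⇒ 83
(1) 83|_3 = 3^(3 + 1) + 2 ↦ 4^(4 + 1) + 2|_4 = 1026 ⇒ 1025
(2) 1025|_4 = 4^(4 + 1) + 1 ↦ 5^(5 + 1) + 1|_5 = 15626 ⇒ 15625
(3) 15625|_5 = 5^(5 + 1) ↦ 6^(6 + 1)|_6 = 279936 ⇒ 279935
(4) 279935|_6 = 5·6^6 + 5·6^5 + 5·6^4 + 5·6^3 + 5·6^2 + 5·6 + 5 ↦ 5·7^7 + 5·7^5 + 5·7^4 + 5·7^3 + 5·7^2 + 5·7 + 5|_7 = 4215755 ⇒ 4215754

84073324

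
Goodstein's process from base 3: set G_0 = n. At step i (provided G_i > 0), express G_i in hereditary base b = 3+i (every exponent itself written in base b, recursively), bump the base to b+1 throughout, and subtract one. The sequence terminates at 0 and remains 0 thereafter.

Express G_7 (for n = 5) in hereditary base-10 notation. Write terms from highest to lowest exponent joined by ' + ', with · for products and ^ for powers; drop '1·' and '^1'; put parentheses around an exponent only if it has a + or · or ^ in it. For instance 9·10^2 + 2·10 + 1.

1

[0] 5 ≡ 3 + 2 (base 3). Lift 4: 6. −1: 5.
[1] 5 ≡ 4 + 1 (base 4). Lift 5: 6. −1: 5.
[2] 5 ≡ 5 (base 5). Lift 6: 6. −1: 5.
[3] 5 ≡ 5 (base 6). Lift 7: 5. −1: 4.
[4] 4 ≡ 4 (base 7). Lift 8: 4. −1: 3.
[5] 3 ≡ 3 (base 8). Lift 9: 3. −1: 2.
[6] 2 ≡ 2 (base 9). Lift 10: 2. −1: 1.
[7] 1 ≡ 1 (base 10). Lift 11: 1. −1: 0.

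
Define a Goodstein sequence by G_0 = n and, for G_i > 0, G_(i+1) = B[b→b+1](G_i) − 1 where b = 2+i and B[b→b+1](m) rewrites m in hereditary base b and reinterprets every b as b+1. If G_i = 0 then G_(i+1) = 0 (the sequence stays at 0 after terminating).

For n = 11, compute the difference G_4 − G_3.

264310

G_0 = 11. HB_2(11) = 2^(2 + 1) + 2 + 1. Bump = 85. G_1 = 84.
G_1 = 84. HB_3(84) = 3^(3 + 1) + 3. Bump = 1028. G_2 = 1027.
G_2 = 1027. HB_4(1027) = 4^(4 + 1) + 3. Bump = 15628. G_3 = 15627.
G_3 = 15627. HB_5(15627) = 5^(5 + 1) + 2. Bump = 279938. G_4 = 279937.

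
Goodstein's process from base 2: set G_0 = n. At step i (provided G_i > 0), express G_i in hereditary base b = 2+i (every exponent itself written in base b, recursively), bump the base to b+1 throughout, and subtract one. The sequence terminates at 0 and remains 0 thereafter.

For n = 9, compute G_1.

81

base 2: 9 = 2^(2 + 1) + 1; at 3: 3^(3 + 1) + 1 = 82; next = 81
base 3: 81 = 3^(3 + 1); at 4: 4^(4 + 1) = 1024; next = 1023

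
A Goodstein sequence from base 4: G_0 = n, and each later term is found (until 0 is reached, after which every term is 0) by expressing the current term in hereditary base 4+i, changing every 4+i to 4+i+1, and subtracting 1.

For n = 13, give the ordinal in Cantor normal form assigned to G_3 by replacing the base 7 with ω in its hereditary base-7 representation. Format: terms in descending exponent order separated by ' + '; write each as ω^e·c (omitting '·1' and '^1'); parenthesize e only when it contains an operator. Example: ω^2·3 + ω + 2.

13 —HB4→ 3·4 + 1 —bump→ 3·5 + 1 = 16 —(−1)→ 15
15 —HB5→ 3·5 —bump→ 3·6 = 18 —(−1)→ 17
17 —HB6→ 2·6 + 5 —bump→ 2·7 + 5 = 19 —(−1)→ 18

ω·2 + 4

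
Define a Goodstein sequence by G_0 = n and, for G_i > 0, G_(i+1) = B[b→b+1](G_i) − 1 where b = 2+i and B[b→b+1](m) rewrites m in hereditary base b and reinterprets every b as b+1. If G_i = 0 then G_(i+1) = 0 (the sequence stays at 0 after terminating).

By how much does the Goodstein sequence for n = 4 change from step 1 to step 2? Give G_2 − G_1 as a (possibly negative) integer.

15

step 0: 4 = 2^2; sub 3 for 2: 3^3; = 27; G_1 = 27−1 = 26
step 1: 26 = 2·3^2 + 2·3 + 2; sub 4 for 3: 2·4^2 + 2·4 + 2; = 42; G_2 = 42−1 = 41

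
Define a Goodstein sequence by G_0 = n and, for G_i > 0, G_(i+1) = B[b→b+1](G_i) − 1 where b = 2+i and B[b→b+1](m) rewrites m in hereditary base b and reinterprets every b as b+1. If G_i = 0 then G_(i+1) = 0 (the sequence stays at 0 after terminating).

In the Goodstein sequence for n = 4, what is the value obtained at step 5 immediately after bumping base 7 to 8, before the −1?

140

step 0: 4 = 2^2; sub 3 for 2: 3^3; = 27; G_1 = 27−1 = 26
step 1: 26 = 2·3^2 + 2·3 + 2; sub 4 for 3: 2·4^2 + 2·4 + 2; = 42; G_2 = 42−1 = 41
step 2: 41 = 2·4^2 + 2·4 + 1; sub 5 for 4: 2·5^2 + 2·5 + 1; = 61; G_3 = 61−1 = 60
step 3: 60 = 2·5^2 + 2·5; sub 6 for 5: 2·6^2 + 2·6; = 84; G_4 = 84−1 = 83
step 4: 83 = 2·6^2 + 6 + 5; sub 7 for 6: 2·7^2 + 7 + 5; = 110; G_5 = 110−1 = 109
step 5: 109 = 2·7^2 + 7 + 4; sub 8 for 7: 2·8^2 + 8 + 4; = 140; G_6 = 140−1 = 139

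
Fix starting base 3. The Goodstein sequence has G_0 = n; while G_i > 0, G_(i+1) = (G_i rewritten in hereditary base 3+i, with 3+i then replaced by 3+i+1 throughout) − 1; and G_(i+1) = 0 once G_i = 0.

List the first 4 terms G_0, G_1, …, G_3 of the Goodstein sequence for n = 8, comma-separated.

i=0: 8 = 2·3 + 2 (b=3); 3→4: 2·4 + 2 = 10; 10−1 = 9
i=1: 9 = 2·4 + 1 (b=4); 4→5: 2·5 + 1 = 11; 11−1 = 10
i=2: 10 = 2·5 (b=5); 5→6: 2·6 = 12; 12−1 = 11

8, 9, 10, 11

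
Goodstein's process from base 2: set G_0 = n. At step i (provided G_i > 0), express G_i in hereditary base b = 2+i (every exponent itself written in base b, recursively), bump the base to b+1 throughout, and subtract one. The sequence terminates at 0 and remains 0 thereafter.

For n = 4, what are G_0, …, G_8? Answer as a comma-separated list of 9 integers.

i=0: 4 = 2^2 (b=2); 2→3: 3^3 = 27; 27−1 = 26
i=1: 26 = 2·3^2 + 2·3 + 2 (b=3); 3→4: 2·4^2 + 2·4 + 2 = 42; 42−1 = 41
i=2: 41 = 2·4^2 + 2·4 + 1 (b=4); 4→5: 2·5^2 + 2·5 + 1 = 61; 61−1 = 60
i=3: 60 = 2·5^2 + 2·5 (b=5); 5→6: 2·6^2 + 2·6 = 84; 84−1 = 83
i=4: 83 = 2·6^2 + 6 + 5 (b=6); 6→7: 2·7^2 + 7 + 5 = 110; 110−1 = 109
i=5: 109 = 2·7^2 + 7 + 4 (b=7); 7→8: 2·8^2 + 8 + 4 = 140; 140−1 = 139
i=6: 139 = 2·8^2 + 8 + 3 (b=8); 8→9: 2·9^2 + 9 + 3 = 174; 174−1 = 173
i=7: 173 = 2·9^2 + 9 + 2 (b=9); 9→10: 2·10^2 + 10 + 2 = 212; 212−1 = 211

4, 26, 41, 60, 83, 109, 139, 173, 211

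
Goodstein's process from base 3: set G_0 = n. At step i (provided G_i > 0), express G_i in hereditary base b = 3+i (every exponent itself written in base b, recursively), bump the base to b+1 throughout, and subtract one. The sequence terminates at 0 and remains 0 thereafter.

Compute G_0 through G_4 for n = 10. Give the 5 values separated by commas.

10, 16, 24, 27, 30

[0] 10 ≡ 3^2 + 1 (base 3). Lift 4: 17. −1: 16.
[1] 16 ≡ 4^2 (base 4). Lift 5: 25. −1: 24.
[2] 24 ≡ 4·5 + 4 (base 5). Lift 6: 28. −1: 27.
[3] 27 ≡ 4·6 + 3 (base 6). Lift 7: 31. −1: 30.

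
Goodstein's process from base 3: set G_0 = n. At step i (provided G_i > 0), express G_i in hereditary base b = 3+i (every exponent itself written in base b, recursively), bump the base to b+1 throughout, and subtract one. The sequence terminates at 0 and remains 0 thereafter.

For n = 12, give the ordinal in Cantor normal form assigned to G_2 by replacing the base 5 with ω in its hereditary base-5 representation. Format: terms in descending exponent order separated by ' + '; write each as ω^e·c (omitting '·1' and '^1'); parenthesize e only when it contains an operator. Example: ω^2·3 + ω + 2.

ω^2 + 2

[0] 12 ≡ 3^2 + 3 (base 3). Lift 4: 20. −1: 19.
[1] 19 ≡ 4^2 + 3 (base 4). Lift 5: 28. −1: 27.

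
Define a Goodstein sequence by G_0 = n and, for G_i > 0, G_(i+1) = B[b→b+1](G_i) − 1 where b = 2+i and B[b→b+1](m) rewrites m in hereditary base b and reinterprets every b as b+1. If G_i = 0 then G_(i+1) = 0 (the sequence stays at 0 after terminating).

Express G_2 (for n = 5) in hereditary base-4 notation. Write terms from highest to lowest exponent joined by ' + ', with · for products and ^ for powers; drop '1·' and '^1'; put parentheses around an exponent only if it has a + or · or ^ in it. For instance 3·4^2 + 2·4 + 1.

i=0: 5 = 2^2 + 1 (b=2); 2→3: 3^3 + 1 = 28; 28−1 = 27
i=1: 27 = 3^3 (b=3); 3→4: 4^4 = 256; 256−1 = 255
i=2: 255 = 3·4^3 + 3·4^2 + 3·4 + 3 (b=4); 4→5: 3·5^3 + 3·5^2 + 3·5 + 3 = 468; 468−1 = 467

3·4^3 + 3·4^2 + 3·4 + 3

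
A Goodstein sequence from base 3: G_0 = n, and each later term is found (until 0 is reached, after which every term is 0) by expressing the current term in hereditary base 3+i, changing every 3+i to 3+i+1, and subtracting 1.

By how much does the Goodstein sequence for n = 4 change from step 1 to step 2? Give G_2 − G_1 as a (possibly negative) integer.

4 —HB3→ 3 + 1 —bump→ 4 + 1 = 5 —(−1)→ 4
4 —HB4→ 4 —bump→ 5 = 5 —(−1)→ 4

0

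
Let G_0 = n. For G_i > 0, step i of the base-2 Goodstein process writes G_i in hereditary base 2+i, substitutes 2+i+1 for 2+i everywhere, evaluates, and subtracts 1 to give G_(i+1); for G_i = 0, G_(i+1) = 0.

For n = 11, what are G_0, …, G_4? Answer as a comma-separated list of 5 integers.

11, 84, 1027, 15627, 279937

i=0: 11 = 2^(2 + 1) + 2 + 1 (b=2); 2→3: 3^(3 + 1) + 3 + 1 = 85; 85−1 = 84
i=1: 84 = 3^(3 + 1) + 3 (b=3); 3→4: 4^(4 + 1) + 4 = 1028; 1028−1 = 1027
i=2: 1027 = 4^(4 + 1) + 3 (b=4); 4→5: 5^(5 + 1) + 3 = 15628; 15628−1 = 15627
i=3: 15627 = 5^(5 + 1) + 2 (b=5); 5→6: 6^(6 + 1) + 2 = 279938; 279938−1 = 279937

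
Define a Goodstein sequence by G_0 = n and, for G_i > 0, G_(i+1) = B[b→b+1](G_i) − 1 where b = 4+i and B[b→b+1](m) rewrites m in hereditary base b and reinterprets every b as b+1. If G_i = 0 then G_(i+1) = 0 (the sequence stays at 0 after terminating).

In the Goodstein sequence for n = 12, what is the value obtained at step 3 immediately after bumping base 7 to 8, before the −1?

(0) 12|_4 = 3·4 ↦ 3·5|_5 = 15 ⇒ 14
(1) 14|_5 = 2·5 + 4 ↦ 2·6 + 4|_6 = 16 ⇒ 15
(2) 15|_6 = 2·6 + 3 ↦ 2·7 + 3|_7 = 17 ⇒ 16

18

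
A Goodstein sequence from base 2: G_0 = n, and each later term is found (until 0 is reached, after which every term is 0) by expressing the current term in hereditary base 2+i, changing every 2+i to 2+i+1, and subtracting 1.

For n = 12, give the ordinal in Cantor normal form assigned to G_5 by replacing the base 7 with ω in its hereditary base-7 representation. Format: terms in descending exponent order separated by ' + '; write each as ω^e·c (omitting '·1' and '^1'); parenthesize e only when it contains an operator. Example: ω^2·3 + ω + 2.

i=0: 12 = 2^(2 + 1) + 2^2 (b=2); 2→3: 3^(3 + 1) + 3^3 = 108; 108−1 = 107
i=1: 107 = 3^(3 + 1) + 2·3^2 + 2·3 + 2 (b=3); 3→4: 4^(4 + 1) + 2·4^2 + 2·4 + 2 = 1066; 1066−1 = 1065
i=2: 1065 = 4^(4 + 1) + 2·4^2 + 2·4 + 1 (b=4); 4→5: 5^(5 + 1) + 2·5^2 + 2·5 + 1 = 15686; 15686−1 = 15685
i=3: 15685 = 5^(5 + 1) + 2·5^2 + 2·5 (b=5); 5→6: 6^(6 + 1) + 2·6^2 + 2·6 = 280020; 280020−1 = 280019
i=4: 280019 = 6^(6 + 1) + 2·6^2 + 6 + 5 (b=6); 6→7: 7^(7 + 1) + 2·7^2 + 7 + 5 = 5764911; 5764911−1 = 5764910
i=5: 5764910 = 7^(7 + 1) + 2·7^2 + 7 + 4 (b=7); 7→8: 8^(8 + 1) + 2·8^2 + 8 + 4 = 134217868; 134217868−1 = 134217867

ω^(ω + 1) + ω^2·2 + ω + 4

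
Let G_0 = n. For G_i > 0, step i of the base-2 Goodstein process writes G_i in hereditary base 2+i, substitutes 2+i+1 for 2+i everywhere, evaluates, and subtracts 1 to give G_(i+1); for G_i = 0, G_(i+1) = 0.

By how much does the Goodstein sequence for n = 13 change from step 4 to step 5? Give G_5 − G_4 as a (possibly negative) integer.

5485287

(0) 13|_2 = 2^(2 + 1) + 2^2 + 1 ↦ 3^(3 + 1) + 3^3 + 1|_3 = 109 ⇒ 108
(1) 108|_3 = 3^(3 + 1) + 3^3 ↦ 4^(4 + 1) + 4^4|_4 = 1280 ⇒ 1279
(2) 1279|_4 = 4^(4 + 1) + 3·4^3 + 3·4^2 + 3·4 + 3 ↦ 5^(5 + 1) + 3·5^3 + 3·5^2 + 3·5 + 3|_5 = 16093 ⇒ 16092
(3) 16092|_5 = 5^(5 + 1) + 3·5^3 + 3·5^2 + 3·5 + 2 ↦ 6^(6 + 1) + 3·6^3 + 3·6^2 + 3·6 + 2|_6 = 280712 ⇒ 280711
(4) 280711|_6 = 6^(6 + 1) + 3·6^3 + 3·6^2 + 3·6 + 1 ↦ 7^(7 + 1) + 3·7^3 + 3·7^2 + 3·7 + 1|_7 = 5765999 ⇒ 5765998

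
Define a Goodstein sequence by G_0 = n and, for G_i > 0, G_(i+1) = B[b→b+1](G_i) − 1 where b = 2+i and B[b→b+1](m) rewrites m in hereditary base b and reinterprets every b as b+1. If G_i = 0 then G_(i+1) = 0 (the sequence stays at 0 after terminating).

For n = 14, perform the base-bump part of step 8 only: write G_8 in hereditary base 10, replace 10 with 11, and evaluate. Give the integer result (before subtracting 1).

base 2: 14 = 2^(2 + 1) + 2^2 + 2; at 3: 3^(3 + 1) + 3^3 + 3 = 111; next = 110
base 3: 110 = 3^(3 + 1) + 3^3 + 2; at 4: 4^(4 + 1) + 4^4 + 2 = 1282; next = 1281
base 4: 1281 = 4^(4 + 1) + 4^4 + 1; at 5: 5^(5 + 1) + 5^5 + 1 = 18751; next = 18750
base 5: 18750 = 5^(5 + 1) + 5^5; at 6: 6^(6 + 1) + 6^6 = 326592; next = 326591
base 6: 326591 = 6^(6 + 1) + 5·6^5 + 5·6^4 + 5·6^3 + 5·6^2 + 5·6 + 5; at 7: 7^(7 + 1) + 5·7^5 + 5·7^4 + 5·7^3 + 5·7^2 + 5·7 + 5 = 5862841; next = 5862840
base 7: 5862840 = 7^(7 + 1) + 5·7^5 + 5·7^4 + 5·7^3 + 5·7^2 + 5·7 + 4; at 8: 8^(8 + 1) + 5·8^5 + 5·8^4 + 5·8^3 + 5·8^2 + 5·8 + 4 = 134404972; next = 134404971
base 8: 134404971 = 8^(8 + 1) + 5·8^5 + 5·8^4 + 5·8^3 + 5·8^2 + 5·8 + 3; at 9: 9^(9 + 1) + 5·9^5 + 5·9^4 + 5·9^3 + 5·9^2 + 5·9 + 3 = 3487116549; next = 3487116548
base 9: 3487116548 = 9^(9 + 1) + 5·9^5 + 5·9^4 + 5·9^3 + 5·9^2 + 5·9 + 2; at 10: 10^(10 + 1) + 5·10^5 + 5·10^4 + 5·10^3 + 5·10^2 + 5·10 + 2 = 100000555552; next = 100000555551

3138429262497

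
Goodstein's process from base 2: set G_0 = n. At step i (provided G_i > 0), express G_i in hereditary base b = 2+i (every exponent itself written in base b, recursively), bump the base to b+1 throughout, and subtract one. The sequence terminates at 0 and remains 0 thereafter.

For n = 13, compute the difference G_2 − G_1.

i=0: 13 = 2^(2 + 1) + 2^2 + 1 (b=2); 2→3: 3^(3 + 1) + 3^3 + 1 = 109; 109−1 = 108
i=1: 108 = 3^(3 + 1) + 3^3 (b=3); 3→4: 4^(4 + 1) + 4^4 = 1280; 1280−1 = 1279

1171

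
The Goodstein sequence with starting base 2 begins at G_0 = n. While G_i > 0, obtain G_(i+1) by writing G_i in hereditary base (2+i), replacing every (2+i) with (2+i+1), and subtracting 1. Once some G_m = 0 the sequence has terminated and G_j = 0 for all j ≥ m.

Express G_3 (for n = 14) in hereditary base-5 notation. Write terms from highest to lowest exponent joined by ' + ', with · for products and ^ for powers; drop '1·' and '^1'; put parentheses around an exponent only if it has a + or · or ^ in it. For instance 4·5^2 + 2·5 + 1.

14 —HB2→ 2^(2 + 1) + 2^2 + 2 —bump→ 3^(3 + 1) + 3^3 + 3 = 111 —(−1)→ 110
110 —HB3→ 3^(3 + 1) + 3^3 + 2 —bump→ 4^(4 + 1) + 4^4 + 2 = 1282 —(−1)→ 1281
1281 —HB4→ 4^(4 + 1) + 4^4 + 1 —bump→ 5^(5 + 1) + 5^5 + 1 = 18751 —(−1)→ 18750
18750 —HB5→ 5^(5 + 1) + 5^5 —bump→ 6^(6 + 1) + 6^6 = 326592 —(−1)→ 326591

5^(5 + 1) + 5^5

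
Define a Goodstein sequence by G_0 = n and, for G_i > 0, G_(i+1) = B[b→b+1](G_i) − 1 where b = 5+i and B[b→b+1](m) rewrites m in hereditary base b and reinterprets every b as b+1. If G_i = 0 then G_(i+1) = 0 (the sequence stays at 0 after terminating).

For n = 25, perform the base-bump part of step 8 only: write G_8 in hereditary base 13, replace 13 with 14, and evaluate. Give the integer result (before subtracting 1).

66

G_0 = 25. HB_5(25) = 5^2. Bump = 36. G_1 = 35.
G_1 = 35. HB_6(35) = 5·6 + 5. Bump = 40. G_2 = 39.
G_2 = 39. HB_7(39) = 5·7 + 4. Bump = 44. G_3 = 43.
G_3 = 43. HB_8(43) = 5·8 + 3. Bump = 48. G_4 = 47.
G_4 = 47. HB_9(47) = 5·9 + 2. Bump = 52. G_5 = 51.
G_5 = 51. HB_10(51) = 5·10 + 1. Bump = 56. G_6 = 55.
G_6 = 55. HB_11(55) = 5·11. Bump = 60. G_7 = 59.
G_7 = 59. HB_12(59) = 4·12 + 11. Bump = 63. G_8 = 62.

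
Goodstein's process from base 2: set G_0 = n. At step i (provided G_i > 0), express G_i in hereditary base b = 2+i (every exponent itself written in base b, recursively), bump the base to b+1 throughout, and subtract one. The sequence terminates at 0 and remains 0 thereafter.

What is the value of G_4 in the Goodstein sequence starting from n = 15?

(0) 15|_2 = 2^(2 + 1) + 2^2 + 2 + 1 ↦ 3^(3 + 1) + 3^3 + 3 + 1|_3 = 112 ⇒ 111
(1) 111|_3 = 3^(3 + 1) + 3^3 + 3 ↦ 4^(4 + 1) + 4^4 + 4|_4 = 1284 ⇒ 1283
(2) 1283|_4 = 4^(4 + 1) + 4^4 + 3 ↦ 5^(5 + 1) + 5^5 + 3|_5 = 18753 ⇒ 18752
(3) 18752|_5 = 5^(5 + 1) + 5^5 + 2 ↦ 6^(6 + 1) + 6^6 + 2|_6 = 326594 ⇒ 326593
(4) 326593|_6 = 6^(6 + 1) + 6^6 + 1 ↦ 7^(7 + 1) + 7^7 + 1|_7 = 6588345 ⇒ 6588344

326593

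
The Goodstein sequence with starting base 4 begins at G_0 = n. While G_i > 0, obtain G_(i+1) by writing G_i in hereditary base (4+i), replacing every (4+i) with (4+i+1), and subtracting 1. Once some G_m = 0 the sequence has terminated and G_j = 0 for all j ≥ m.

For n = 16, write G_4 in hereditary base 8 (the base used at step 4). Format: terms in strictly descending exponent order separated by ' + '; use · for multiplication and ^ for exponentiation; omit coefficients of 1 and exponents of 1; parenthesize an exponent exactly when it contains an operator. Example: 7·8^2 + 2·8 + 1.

4·8 + 1

i=0: 16 = 4^2 (b=4); 4→5: 5^2 = 25; 25−1 = 24
i=1: 24 = 4·5 + 4 (b=5); 5→6: 4·6 + 4 = 28; 28−1 = 27
i=2: 27 = 4·6 + 3 (b=6); 6→7: 4·7 + 3 = 31; 31−1 = 30
i=3: 30 = 4·7 + 2 (b=7); 7→8: 4·8 + 2 = 34; 34−1 = 33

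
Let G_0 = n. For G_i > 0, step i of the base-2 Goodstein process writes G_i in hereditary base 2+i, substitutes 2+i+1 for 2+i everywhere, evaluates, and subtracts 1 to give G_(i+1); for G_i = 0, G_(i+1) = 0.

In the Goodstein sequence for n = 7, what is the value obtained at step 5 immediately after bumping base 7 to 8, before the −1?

16777216

(0) 7|_2 = 2^2 + 2 + 1 ↦ 3^3 + 3 + 1|_3 = 31 ⇒ 30
(1) 30|_3 = 3^3 + 3 ↦ 4^4 + 4|_4 = 260 ⇒ 259
(2) 259|_4 = 4^4 + 3 ↦ 5^5 + 3|_5 = 3128 ⇒ 3127
(3) 3127|_5 = 5^5 + 2 ↦ 6^6 + 2|_6 = 46658 ⇒ 46657
(4) 46657|_6 = 6^6 + 1 ↦ 7^7 + 1|_7 = 823544 ⇒ 823543
(5) 823543|_7 = 7^7 ↦ 8^8|_8 = 16777216 ⇒ 16777215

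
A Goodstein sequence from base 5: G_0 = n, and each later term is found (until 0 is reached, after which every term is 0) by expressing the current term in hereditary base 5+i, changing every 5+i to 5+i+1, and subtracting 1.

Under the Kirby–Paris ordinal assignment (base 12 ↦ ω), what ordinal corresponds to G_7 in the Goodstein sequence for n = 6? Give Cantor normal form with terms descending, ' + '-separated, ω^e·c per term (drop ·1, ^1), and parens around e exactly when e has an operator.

base 5: 6 = 5 + 1; at 6: 6 + 1 = 7; next = 6
base 6: 6 = 6; at 7: 7 = 7; next = 6
base 7: 6 = 6; at 8: 6 = 6; next = 5
base 8: 5 = 5; at 9: 5 = 5; next = 4
base 9: 4 = 4; at 10: 4 = 4; next = 3
base 10: 3 = 3; at 11: 3 = 3; next = 2
base 11: 2 = 2; at 12: 2 = 2; next = 1

1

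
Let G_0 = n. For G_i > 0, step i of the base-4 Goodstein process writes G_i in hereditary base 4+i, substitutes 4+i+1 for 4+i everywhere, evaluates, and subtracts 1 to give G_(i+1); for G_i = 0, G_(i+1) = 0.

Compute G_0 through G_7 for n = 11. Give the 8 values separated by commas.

11, 12, 13, 14, 15, 15, 15, 15

G_0 = 11. HB_4(11) = 2·4 + 3. Bump = 13. G_1 = 12.
G_1 = 12. HB_5(12) = 2·5 + 2. Bump = 14. G_2 = 13.
G_2 = 13. HB_6(13) = 2·6 + 1. Bump = 15. G_3 = 14.
G_3 = 14. HB_7(14) = 2·7. Bump = 16. G_4 = 15.
G_4 = 15. HB_8(15) = 8 + 7. Bump = 16. G_5 = 15.
G_5 = 15. HB_9(15) = 9 + 6. Bump = 16. G_6 = 15.
G_6 = 15. HB_10(15) = 10 + 5. Bump = 16. G_7 = 15.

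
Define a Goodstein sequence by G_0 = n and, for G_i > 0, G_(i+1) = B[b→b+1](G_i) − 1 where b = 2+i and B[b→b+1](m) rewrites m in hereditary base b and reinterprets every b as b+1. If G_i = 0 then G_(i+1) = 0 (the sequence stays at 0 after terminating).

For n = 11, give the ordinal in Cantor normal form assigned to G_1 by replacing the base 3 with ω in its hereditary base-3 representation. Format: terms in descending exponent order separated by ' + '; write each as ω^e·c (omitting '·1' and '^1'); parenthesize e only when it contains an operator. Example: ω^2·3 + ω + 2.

i=0: 11 = 2^(2 + 1) + 2 + 1 (b=2); 2→3: 3^(3 + 1) + 3 + 1 = 85; 85−1 = 84
i=1: 84 = 3^(3 + 1) + 3 (b=3); 3→4: 4^(4 + 1) + 4 = 1028; 1028−1 = 1027

ω^(ω + 1) + ω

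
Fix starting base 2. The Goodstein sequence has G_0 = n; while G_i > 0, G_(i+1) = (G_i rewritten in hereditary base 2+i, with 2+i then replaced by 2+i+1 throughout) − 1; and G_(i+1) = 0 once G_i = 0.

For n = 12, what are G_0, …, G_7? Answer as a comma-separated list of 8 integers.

12, 107, 1065, 15685, 280019, 5764910, 134217867, 3486784574

G_0 = 12. HB_2(12) = 2^(2 + 1) + 2^2. Bump = 108. G_1 = 107.
G_1 = 107. HB_3(107) = 3^(3 + 1) + 2·3^2 + 2·3 + 2. Bump = 1066. G_2 = 1065.
G_2 = 1065. HB_4(1065) = 4^(4 + 1) + 2·4^2 + 2·4 + 1. Bump = 15686. G_3 = 15685.
G_3 = 15685. HB_5(15685) = 5^(5 + 1) + 2·5^2 + 2·5. Bump = 280020. G_4 = 280019.
G_4 = 280019. HB_6(280019) = 6^(6 + 1) + 2·6^2 + 6 + 5. Bump = 5764911. G_5 = 5764910.
G_5 = 5764910. HB_7(5764910) = 7^(7 + 1) + 2·7^2 + 7 + 4. Bump = 134217868. G_6 = 134217867.
G_6 = 134217867. HB_8(134217867) = 8^(8 + 1) + 2·8^2 + 8 + 3. Bump = 3486784575. G_7 = 3486784574.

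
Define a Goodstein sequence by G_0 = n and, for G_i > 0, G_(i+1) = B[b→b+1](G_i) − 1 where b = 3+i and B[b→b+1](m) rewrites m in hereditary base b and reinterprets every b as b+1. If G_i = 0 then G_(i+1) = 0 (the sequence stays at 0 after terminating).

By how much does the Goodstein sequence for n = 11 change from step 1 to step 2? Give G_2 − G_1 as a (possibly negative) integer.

8

i=0: 11 = 3^2 + 2 (b=3); 3→4: 4^2 + 2 = 18; 18−1 = 17
i=1: 17 = 4^2 + 1 (b=4); 4→5: 5^2 + 1 = 26; 26−1 = 25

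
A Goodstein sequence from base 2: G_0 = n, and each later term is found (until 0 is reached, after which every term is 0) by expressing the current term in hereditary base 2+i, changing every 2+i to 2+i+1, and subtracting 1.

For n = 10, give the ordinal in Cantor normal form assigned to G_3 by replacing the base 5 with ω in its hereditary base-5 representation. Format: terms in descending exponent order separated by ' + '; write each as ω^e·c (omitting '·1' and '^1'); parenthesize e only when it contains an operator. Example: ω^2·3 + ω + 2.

step 0: 10 = 2^(2 + 1) + 2; sub 3 for 2: 3^(3 + 1) + 3; = 84; G_1 = 84−1 = 83
step 1: 83 = 3^(3 + 1) + 2; sub 4 for 3: 4^(4 + 1) + 2; = 1026; G_2 = 1026−1 = 1025
step 2: 1025 = 4^(4 + 1) + 1; sub 5 for 4: 5^(5 + 1) + 1; = 15626; G_3 = 15626−1 = 15625
step 3: 15625 = 5^(5 + 1); sub 6 for 5: 6^(6 + 1); = 279936; G_4 = 279936−1 = 279935

ω^(ω + 1)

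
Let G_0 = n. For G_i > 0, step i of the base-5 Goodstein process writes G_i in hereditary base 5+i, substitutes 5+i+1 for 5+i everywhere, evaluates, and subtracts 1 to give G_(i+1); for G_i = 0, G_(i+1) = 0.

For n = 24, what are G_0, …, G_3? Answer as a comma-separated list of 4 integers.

G_0 = 24. HB_5(24) = 4·5 + 4. Bump = 28. G_1 = 27.
G_1 = 27. HB_6(27) = 4·6 + 3. Bump = 31. G_2 = 30.
G_2 = 30. HB_7(30) = 4·7 + 2. Bump = 34. G_3 = 33.

24, 27, 30, 33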